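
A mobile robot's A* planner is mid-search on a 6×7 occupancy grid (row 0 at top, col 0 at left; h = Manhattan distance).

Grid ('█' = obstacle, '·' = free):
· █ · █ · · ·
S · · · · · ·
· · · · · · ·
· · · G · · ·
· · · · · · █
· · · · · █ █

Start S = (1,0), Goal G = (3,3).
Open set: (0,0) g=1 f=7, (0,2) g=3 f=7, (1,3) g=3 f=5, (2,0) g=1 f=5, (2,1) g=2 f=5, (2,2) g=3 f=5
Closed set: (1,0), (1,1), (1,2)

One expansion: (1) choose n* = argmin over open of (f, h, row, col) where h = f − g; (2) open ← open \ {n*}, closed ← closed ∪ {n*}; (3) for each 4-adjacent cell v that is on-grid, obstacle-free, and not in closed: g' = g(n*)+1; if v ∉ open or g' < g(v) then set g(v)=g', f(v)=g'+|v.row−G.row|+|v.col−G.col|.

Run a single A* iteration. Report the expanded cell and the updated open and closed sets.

step 1: expand (1,3) (f=5, h=2) → closed; open now [(0,0) g=1 f=7, (0,2) g=3 f=7, (1,4) g=4 f=7, (2,0) g=1 f=5, (2,1) g=2 f=5, (2,2) g=3 f=5, (2,3) g=4 f=5]

expanded=(1,3); open=[(0,0) g=1 f=7, (0,2) g=3 f=7, (1,4) g=4 f=7, (2,0) g=1 f=5, (2,1) g=2 f=5, (2,2) g=3 f=5, (2,3) g=4 f=5]; closed=[(1,0), (1,1), (1,2), (1,3)]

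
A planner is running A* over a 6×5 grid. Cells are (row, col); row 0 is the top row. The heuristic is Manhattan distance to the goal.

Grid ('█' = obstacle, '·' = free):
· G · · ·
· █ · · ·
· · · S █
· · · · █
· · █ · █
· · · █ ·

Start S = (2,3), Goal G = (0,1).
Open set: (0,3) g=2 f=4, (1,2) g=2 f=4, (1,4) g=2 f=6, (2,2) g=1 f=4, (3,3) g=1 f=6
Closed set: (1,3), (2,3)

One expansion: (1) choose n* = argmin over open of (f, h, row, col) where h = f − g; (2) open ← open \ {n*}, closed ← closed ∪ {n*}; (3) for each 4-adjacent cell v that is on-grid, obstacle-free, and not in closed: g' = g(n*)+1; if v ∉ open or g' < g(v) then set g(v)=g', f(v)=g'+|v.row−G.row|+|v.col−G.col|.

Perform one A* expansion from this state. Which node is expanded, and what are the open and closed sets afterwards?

expanded=(0,3); open=[(0,2) g=3 f=4, (0,4) g=3 f=6, (1,2) g=2 f=4, (1,4) g=2 f=6, (2,2) g=1 f=4, (3,3) g=1 f=6]; closed=[(0,3), (1,3), (2,3)]

step 1: expand (0,3) (f=4, h=2) → closed; open now [(0,2) g=3 f=4, (0,4) g=3 f=6, (1,2) g=2 f=4, (1,4) g=2 f=6, (2,2) g=1 f=4, (3,3) g=1 f=6]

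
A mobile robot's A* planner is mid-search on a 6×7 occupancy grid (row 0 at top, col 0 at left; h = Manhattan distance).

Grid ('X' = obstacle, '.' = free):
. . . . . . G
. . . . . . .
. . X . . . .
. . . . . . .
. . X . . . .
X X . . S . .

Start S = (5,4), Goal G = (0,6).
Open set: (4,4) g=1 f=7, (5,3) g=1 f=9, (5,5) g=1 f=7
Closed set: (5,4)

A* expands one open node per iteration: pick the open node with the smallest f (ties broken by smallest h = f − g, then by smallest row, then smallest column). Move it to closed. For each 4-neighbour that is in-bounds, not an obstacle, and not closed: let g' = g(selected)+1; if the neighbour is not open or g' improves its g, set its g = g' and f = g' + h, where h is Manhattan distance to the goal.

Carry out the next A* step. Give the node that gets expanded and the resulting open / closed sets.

step 1: expand (4,4) (f=7, h=6) → closed; open now [(3,4) g=2 f=7, (4,3) g=2 f=9, (4,5) g=2 f=7, (5,3) g=1 f=9, (5,5) g=1 f=7]

expanded=(4,4); open=[(3,4) g=2 f=7, (4,3) g=2 f=9, (4,5) g=2 f=7, (5,3) g=1 f=9, (5,5) g=1 f=7]; closed=[(4,4), (5,4)]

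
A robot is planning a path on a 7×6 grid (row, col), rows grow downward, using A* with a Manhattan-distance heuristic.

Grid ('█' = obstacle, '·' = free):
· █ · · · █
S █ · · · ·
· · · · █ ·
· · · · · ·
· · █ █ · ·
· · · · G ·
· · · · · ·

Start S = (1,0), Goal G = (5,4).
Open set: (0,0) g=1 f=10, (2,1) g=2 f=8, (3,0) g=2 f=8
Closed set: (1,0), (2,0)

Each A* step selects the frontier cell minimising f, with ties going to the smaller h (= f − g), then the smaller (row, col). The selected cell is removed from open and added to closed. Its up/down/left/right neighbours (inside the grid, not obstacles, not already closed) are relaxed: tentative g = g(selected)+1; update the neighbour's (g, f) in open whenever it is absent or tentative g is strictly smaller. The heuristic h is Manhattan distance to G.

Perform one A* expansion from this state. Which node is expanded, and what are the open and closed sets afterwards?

step 1: expand (2,1) (f=8, h=6) → closed; open now [(0,0) g=1 f=10, (2,2) g=3 f=8, (3,0) g=2 f=8, (3,1) g=3 f=8]

expanded=(2,1); open=[(0,0) g=1 f=10, (2,2) g=3 f=8, (3,0) g=2 f=8, (3,1) g=3 f=8]; closed=[(1,0), (2,0), (2,1)]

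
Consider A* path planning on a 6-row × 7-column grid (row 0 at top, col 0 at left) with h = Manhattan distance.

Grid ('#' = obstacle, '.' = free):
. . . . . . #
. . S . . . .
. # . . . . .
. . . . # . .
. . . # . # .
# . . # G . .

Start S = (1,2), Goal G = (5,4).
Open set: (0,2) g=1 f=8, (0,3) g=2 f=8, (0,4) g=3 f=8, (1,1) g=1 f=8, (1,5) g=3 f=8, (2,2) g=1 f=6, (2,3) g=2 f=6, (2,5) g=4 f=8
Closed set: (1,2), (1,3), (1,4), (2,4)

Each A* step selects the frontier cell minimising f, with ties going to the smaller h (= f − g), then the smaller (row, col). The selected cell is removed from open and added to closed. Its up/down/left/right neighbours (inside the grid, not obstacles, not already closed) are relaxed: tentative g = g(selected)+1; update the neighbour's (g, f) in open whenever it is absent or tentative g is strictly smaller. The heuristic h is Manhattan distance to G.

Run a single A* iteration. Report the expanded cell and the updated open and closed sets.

expanded=(2,3); open=[(0,2) g=1 f=8, (0,3) g=2 f=8, (0,4) g=3 f=8, (1,1) g=1 f=8, (1,5) g=3 f=8, (2,2) g=1 f=6, (2,5) g=4 f=8, (3,3) g=3 f=6]; closed=[(1,2), (1,3), (1,4), (2,3), (2,4)]

step 1: expand (2,3) (f=6, h=4) → closed; open now [(0,2) g=1 f=8, (0,3) g=2 f=8, (0,4) g=3 f=8, (1,1) g=1 f=8, (1,5) g=3 f=8, (2,2) g=1 f=6, (2,5) g=4 f=8, (3,3) g=3 f=6]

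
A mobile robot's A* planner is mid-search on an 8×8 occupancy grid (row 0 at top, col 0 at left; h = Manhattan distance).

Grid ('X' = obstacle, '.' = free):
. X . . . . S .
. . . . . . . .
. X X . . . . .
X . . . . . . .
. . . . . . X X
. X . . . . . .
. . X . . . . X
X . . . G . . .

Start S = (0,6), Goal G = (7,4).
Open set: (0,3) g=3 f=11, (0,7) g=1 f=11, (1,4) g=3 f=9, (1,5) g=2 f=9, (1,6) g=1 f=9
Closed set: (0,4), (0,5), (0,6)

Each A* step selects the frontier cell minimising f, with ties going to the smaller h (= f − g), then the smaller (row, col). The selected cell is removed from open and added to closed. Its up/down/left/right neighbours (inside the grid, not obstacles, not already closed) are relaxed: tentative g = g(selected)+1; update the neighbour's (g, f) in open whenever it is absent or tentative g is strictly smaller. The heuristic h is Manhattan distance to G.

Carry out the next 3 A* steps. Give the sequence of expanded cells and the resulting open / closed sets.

order=[(1,4) → (2,4) → (3,4)]; open=[(0,3) g=3 f=11, (0,7) g=1 f=11, (1,3) g=4 f=11, (1,5) g=2 f=9, (1,6) g=1 f=9, (2,3) g=5 f=11, (2,5) g=5 f=11, (3,3) g=6 f=11, (3,5) g=6 f=11, (4,4) g=6 f=9]; closed=[(0,4), (0,5), (0,6), (1,4), (2,4), (3,4)]

step 1: expand (1,4) (f=9, h=6) → closed; open now [(0,3) g=3 f=11, (0,7) g=1 f=11, (1,3) g=4 f=11, (1,5) g=2 f=9, (1,6) g=1 f=9, (2,4) g=4 f=9]
step 2: expand (2,4) (f=9, h=5) → closed; open now [(0,3) g=3 f=11, (0,7) g=1 f=11, (1,3) g=4 f=11, (1,5) g=2 f=9, (1,6) g=1 f=9, (2,3) g=5 f=11, (2,5) g=5 f=11, (3,4) g=5 f=9]
step 3: expand (3,4) (f=9, h=4) → closed; open now [(0,3) g=3 f=11, (0,7) g=1 f=11, (1,3) g=4 f=11, (1,5) g=2 f=9, (1,6) g=1 f=9, (2,3) g=5 f=11, (2,5) g=5 f=11, (3,3) g=6 f=11, (3,5) g=6 f=11, (4,4) g=6 f=9]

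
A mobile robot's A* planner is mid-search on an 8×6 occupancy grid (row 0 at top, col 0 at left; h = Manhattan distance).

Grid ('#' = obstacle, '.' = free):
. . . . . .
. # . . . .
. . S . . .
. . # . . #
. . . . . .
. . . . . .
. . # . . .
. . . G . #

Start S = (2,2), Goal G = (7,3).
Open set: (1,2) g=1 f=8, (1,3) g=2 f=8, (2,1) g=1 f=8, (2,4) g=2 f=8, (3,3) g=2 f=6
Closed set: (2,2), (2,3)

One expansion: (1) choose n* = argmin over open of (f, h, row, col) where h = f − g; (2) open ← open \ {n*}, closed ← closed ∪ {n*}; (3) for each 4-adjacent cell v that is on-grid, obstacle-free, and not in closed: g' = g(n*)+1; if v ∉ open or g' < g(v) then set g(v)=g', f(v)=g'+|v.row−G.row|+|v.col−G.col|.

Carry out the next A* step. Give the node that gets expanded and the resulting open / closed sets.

expanded=(3,3); open=[(1,2) g=1 f=8, (1,3) g=2 f=8, (2,1) g=1 f=8, (2,4) g=2 f=8, (3,4) g=3 f=8, (4,3) g=3 f=6]; closed=[(2,2), (2,3), (3,3)]

step 1: expand (3,3) (f=6, h=4) → closed; open now [(1,2) g=1 f=8, (1,3) g=2 f=8, (2,1) g=1 f=8, (2,4) g=2 f=8, (3,4) g=3 f=8, (4,3) g=3 f=6]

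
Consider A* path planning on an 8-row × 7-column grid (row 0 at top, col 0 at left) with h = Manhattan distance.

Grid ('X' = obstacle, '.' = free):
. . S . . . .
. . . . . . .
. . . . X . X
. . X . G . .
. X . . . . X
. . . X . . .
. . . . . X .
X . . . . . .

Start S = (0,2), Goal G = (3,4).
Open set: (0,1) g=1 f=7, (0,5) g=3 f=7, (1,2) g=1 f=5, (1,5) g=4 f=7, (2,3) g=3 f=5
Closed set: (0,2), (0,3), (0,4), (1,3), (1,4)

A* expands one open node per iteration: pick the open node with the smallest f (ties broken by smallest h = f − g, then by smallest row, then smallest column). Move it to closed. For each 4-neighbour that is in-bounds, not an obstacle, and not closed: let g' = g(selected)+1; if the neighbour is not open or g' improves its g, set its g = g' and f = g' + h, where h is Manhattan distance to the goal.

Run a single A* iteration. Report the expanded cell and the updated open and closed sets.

step 1: expand (2,3) (f=5, h=2) → closed; open now [(0,1) g=1 f=7, (0,5) g=3 f=7, (1,2) g=1 f=5, (1,5) g=4 f=7, (2,2) g=4 f=7, (3,3) g=4 f=5]

expanded=(2,3); open=[(0,1) g=1 f=7, (0,5) g=3 f=7, (1,2) g=1 f=5, (1,5) g=4 f=7, (2,2) g=4 f=7, (3,3) g=4 f=5]; closed=[(0,2), (0,3), (0,4), (1,3), (1,4), (2,3)]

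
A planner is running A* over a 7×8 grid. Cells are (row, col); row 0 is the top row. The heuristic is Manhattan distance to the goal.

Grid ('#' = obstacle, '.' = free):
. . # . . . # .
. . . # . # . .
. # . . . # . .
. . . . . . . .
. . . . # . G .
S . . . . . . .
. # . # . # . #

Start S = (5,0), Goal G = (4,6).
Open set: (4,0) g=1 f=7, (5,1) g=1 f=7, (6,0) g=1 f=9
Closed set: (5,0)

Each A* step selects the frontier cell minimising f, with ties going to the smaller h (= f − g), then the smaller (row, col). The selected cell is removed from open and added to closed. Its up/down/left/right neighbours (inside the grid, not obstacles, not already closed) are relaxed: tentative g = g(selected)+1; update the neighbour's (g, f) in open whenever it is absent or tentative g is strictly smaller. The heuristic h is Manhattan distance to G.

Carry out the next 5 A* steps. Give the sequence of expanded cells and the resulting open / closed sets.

step 1: expand (4,0) (f=7, h=6) → closed; open now [(3,0) g=2 f=9, (4,1) g=2 f=7, (5,1) g=1 f=7, (6,0) g=1 f=9]
step 2: expand (4,1) (f=7, h=5) → closed; open now [(3,0) g=2 f=9, (3,1) g=3 f=9, (4,2) g=3 f=7, (5,1) g=1 f=7, (6,0) g=1 f=9]
step 3: expand (4,2) (f=7, h=4) → closed; open now [(3,0) g=2 f=9, (3,1) g=3 f=9, (3,2) g=4 f=9, (4,3) g=4 f=7, (5,1) g=1 f=7, (5,2) g=4 f=9, (6,0) g=1 f=9]
step 4: expand (4,3) (f=7, h=3) → closed; open now [(3,0) g=2 f=9, (3,1) g=3 f=9, (3,2) g=4 f=9, (3,3) g=5 f=9, (5,1) g=1 f=7, (5,2) g=4 f=9, (5,3) g=5 f=9, (6,0) g=1 f=9]
step 5: expand (5,1) (f=7, h=6) → closed; open now [(3,0) g=2 f=9, (3,1) g=3 f=9, (3,2) g=4 f=9, (3,3) g=5 f=9, (5,2) g=2 f=7, (5,3) g=5 f=9, (6,0) g=1 f=9]

order=[(4,0) → (4,1) → (4,2) → (4,3) → (5,1)]; open=[(3,0) g=2 f=9, (3,1) g=3 f=9, (3,2) g=4 f=9, (3,3) g=5 f=9, (5,2) g=2 f=7, (5,3) g=5 f=9, (6,0) g=1 f=9]; closed=[(4,0), (4,1), (4,2), (4,3), (5,0), (5,1)]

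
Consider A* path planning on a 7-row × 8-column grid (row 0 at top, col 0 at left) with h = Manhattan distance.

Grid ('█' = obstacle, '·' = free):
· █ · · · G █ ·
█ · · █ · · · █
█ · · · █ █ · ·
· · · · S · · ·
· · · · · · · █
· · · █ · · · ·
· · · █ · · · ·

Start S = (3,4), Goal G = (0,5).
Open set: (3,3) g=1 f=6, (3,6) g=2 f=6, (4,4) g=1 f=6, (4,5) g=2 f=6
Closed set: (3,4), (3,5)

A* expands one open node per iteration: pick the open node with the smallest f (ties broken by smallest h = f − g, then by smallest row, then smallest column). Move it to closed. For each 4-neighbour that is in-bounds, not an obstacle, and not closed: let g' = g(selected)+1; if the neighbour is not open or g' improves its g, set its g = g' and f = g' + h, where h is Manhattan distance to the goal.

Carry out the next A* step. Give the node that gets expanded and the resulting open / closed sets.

expanded=(3,6); open=[(2,6) g=3 f=6, (3,3) g=1 f=6, (3,7) g=3 f=8, (4,4) g=1 f=6, (4,5) g=2 f=6, (4,6) g=3 f=8]; closed=[(3,4), (3,5), (3,6)]

step 1: expand (3,6) (f=6, h=4) → closed; open now [(2,6) g=3 f=6, (3,3) g=1 f=6, (3,7) g=3 f=8, (4,4) g=1 f=6, (4,5) g=2 f=6, (4,6) g=3 f=8]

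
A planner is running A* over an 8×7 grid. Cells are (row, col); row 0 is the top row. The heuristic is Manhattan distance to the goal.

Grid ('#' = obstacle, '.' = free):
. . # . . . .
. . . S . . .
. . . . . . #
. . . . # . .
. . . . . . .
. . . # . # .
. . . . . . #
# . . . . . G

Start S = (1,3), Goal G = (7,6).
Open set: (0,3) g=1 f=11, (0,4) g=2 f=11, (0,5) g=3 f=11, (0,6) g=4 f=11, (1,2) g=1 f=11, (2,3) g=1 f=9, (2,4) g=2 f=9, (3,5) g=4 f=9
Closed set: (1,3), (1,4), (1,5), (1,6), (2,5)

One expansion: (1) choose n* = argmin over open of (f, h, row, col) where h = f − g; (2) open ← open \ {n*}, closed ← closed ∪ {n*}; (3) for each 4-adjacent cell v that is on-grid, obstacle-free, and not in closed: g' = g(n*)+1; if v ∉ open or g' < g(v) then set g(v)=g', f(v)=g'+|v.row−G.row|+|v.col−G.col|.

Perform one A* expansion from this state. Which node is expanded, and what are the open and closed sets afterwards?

expanded=(3,5); open=[(0,3) g=1 f=11, (0,4) g=2 f=11, (0,5) g=3 f=11, (0,6) g=4 f=11, (1,2) g=1 f=11, (2,3) g=1 f=9, (2,4) g=2 f=9, (3,6) g=5 f=9, (4,5) g=5 f=9]; closed=[(1,3), (1,4), (1,5), (1,6), (2,5), (3,5)]

step 1: expand (3,5) (f=9, h=5) → closed; open now [(0,3) g=1 f=11, (0,4) g=2 f=11, (0,5) g=3 f=11, (0,6) g=4 f=11, (1,2) g=1 f=11, (2,3) g=1 f=9, (2,4) g=2 f=9, (3,6) g=5 f=9, (4,5) g=5 f=9]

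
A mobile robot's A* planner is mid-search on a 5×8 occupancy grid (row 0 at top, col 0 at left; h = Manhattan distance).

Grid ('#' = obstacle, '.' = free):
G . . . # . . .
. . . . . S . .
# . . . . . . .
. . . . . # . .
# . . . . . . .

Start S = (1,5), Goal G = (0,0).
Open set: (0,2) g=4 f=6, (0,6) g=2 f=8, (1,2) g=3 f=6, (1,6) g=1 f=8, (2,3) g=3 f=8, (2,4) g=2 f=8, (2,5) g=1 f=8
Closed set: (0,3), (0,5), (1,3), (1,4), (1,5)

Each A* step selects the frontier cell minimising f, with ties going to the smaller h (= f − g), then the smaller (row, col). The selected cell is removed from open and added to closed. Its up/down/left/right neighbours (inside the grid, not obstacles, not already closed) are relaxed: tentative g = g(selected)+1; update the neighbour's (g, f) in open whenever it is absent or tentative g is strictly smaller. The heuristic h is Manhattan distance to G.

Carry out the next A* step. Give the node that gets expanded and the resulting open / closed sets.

expanded=(0,2); open=[(0,1) g=5 f=6, (0,6) g=2 f=8, (1,2) g=3 f=6, (1,6) g=1 f=8, (2,3) g=3 f=8, (2,4) g=2 f=8, (2,5) g=1 f=8]; closed=[(0,2), (0,3), (0,5), (1,3), (1,4), (1,5)]

step 1: expand (0,2) (f=6, h=2) → closed; open now [(0,1) g=5 f=6, (0,6) g=2 f=8, (1,2) g=3 f=6, (1,6) g=1 f=8, (2,3) g=3 f=8, (2,4) g=2 f=8, (2,5) g=1 f=8]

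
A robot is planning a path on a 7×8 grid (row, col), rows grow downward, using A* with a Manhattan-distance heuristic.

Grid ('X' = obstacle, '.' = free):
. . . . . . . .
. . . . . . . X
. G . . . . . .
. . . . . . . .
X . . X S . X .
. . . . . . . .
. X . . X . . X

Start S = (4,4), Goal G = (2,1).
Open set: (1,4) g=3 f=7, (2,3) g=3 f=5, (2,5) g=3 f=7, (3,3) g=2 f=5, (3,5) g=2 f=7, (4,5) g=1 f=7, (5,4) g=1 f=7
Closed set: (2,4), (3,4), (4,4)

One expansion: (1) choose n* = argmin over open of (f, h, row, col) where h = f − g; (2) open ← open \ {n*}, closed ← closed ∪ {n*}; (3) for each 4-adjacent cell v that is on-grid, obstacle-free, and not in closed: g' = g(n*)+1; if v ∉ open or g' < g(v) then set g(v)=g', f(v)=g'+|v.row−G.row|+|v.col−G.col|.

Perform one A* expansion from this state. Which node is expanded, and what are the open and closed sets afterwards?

expanded=(2,3); open=[(1,3) g=4 f=7, (1,4) g=3 f=7, (2,2) g=4 f=5, (2,5) g=3 f=7, (3,3) g=2 f=5, (3,5) g=2 f=7, (4,5) g=1 f=7, (5,4) g=1 f=7]; closed=[(2,3), (2,4), (3,4), (4,4)]

step 1: expand (2,3) (f=5, h=2) → closed; open now [(1,3) g=4 f=7, (1,4) g=3 f=7, (2,2) g=4 f=5, (2,5) g=3 f=7, (3,3) g=2 f=5, (3,5) g=2 f=7, (4,5) g=1 f=7, (5,4) g=1 f=7]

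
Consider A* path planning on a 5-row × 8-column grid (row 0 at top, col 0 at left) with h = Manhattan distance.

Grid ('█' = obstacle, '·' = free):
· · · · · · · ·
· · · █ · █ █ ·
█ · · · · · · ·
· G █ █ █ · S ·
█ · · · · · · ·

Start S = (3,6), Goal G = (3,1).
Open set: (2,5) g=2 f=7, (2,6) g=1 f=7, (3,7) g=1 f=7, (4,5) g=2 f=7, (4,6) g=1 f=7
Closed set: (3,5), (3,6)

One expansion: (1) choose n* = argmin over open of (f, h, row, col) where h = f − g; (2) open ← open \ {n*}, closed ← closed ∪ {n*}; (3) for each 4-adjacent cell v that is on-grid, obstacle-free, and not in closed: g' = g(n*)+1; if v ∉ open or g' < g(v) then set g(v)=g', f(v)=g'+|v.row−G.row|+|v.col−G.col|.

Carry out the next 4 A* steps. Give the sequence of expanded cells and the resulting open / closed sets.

step 1: expand (2,5) (f=7, h=5) → closed; open now [(2,4) g=3 f=7, (2,6) g=1 f=7, (3,7) g=1 f=7, (4,5) g=2 f=7, (4,6) g=1 f=7]
step 2: expand (2,4) (f=7, h=4) → closed; open now [(1,4) g=4 f=9, (2,3) g=4 f=7, (2,6) g=1 f=7, (3,7) g=1 f=7, (4,5) g=2 f=7, (4,6) g=1 f=7]
step 3: expand (2,3) (f=7, h=3) → closed; open now [(1,4) g=4 f=9, (2,2) g=5 f=7, (2,6) g=1 f=7, (3,7) g=1 f=7, (4,5) g=2 f=7, (4,6) g=1 f=7]
step 4: expand (2,2) (f=7, h=2) → closed; open now [(1,2) g=6 f=9, (1,4) g=4 f=9, (2,1) g=6 f=7, (2,6) g=1 f=7, (3,7) g=1 f=7, (4,5) g=2 f=7, (4,6) g=1 f=7]

order=[(2,5) → (2,4) → (2,3) → (2,2)]; open=[(1,2) g=6 f=9, (1,4) g=4 f=9, (2,1) g=6 f=7, (2,6) g=1 f=7, (3,7) g=1 f=7, (4,5) g=2 f=7, (4,6) g=1 f=7]; closed=[(2,2), (2,3), (2,4), (2,5), (3,5), (3,6)]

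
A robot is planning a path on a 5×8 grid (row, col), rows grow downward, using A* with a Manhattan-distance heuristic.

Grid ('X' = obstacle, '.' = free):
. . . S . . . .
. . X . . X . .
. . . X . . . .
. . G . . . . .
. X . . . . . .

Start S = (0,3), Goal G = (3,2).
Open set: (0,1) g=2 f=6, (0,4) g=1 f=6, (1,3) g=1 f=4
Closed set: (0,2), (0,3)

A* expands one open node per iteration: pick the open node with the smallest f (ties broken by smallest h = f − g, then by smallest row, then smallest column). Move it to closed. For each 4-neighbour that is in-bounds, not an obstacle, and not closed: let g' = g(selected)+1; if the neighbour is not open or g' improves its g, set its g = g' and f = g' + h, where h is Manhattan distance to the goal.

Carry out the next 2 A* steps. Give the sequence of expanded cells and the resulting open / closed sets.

step 1: expand (1,3) (f=4, h=3) → closed; open now [(0,1) g=2 f=6, (0,4) g=1 f=6, (1,4) g=2 f=6]
step 2: expand (0,1) (f=6, h=4) → closed; open now [(0,0) g=3 f=8, (0,4) g=1 f=6, (1,1) g=3 f=6, (1,4) g=2 f=6]

order=[(1,3) → (0,1)]; open=[(0,0) g=3 f=8, (0,4) g=1 f=6, (1,1) g=3 f=6, (1,4) g=2 f=6]; closed=[(0,1), (0,2), (0,3), (1,3)]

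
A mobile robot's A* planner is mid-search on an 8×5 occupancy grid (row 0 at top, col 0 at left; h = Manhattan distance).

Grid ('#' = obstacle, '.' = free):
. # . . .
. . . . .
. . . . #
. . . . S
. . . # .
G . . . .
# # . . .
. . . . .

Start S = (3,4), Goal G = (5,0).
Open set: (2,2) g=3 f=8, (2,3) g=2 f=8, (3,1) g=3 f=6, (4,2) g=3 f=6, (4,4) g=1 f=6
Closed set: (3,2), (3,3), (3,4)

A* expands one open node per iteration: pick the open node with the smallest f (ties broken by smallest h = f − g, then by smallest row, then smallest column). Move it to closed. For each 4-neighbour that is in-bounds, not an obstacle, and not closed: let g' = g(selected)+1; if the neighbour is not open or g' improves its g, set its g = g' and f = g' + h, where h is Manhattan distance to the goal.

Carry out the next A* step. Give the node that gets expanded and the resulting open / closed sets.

step 1: expand (3,1) (f=6, h=3) → closed; open now [(2,1) g=4 f=8, (2,2) g=3 f=8, (2,3) g=2 f=8, (3,0) g=4 f=6, (4,1) g=4 f=6, (4,2) g=3 f=6, (4,4) g=1 f=6]

expanded=(3,1); open=[(2,1) g=4 f=8, (2,2) g=3 f=8, (2,3) g=2 f=8, (3,0) g=4 f=6, (4,1) g=4 f=6, (4,2) g=3 f=6, (4,4) g=1 f=6]; closed=[(3,1), (3,2), (3,3), (3,4)]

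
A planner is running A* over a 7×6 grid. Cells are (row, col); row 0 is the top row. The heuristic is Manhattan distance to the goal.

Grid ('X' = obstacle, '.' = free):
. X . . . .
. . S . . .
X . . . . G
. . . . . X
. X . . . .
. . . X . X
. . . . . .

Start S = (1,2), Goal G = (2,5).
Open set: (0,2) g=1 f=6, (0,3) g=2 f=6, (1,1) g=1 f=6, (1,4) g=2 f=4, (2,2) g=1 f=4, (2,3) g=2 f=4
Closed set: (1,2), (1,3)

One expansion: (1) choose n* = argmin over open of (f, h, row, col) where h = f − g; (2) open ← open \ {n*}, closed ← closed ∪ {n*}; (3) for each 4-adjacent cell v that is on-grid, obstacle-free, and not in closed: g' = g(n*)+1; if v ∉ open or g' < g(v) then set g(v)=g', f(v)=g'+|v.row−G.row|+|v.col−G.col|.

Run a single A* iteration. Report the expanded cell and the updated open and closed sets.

step 1: expand (1,4) (f=4, h=2) → closed; open now [(0,2) g=1 f=6, (0,3) g=2 f=6, (0,4) g=3 f=6, (1,1) g=1 f=6, (1,5) g=3 f=4, (2,2) g=1 f=4, (2,3) g=2 f=4, (2,4) g=3 f=4]

expanded=(1,4); open=[(0,2) g=1 f=6, (0,3) g=2 f=6, (0,4) g=3 f=6, (1,1) g=1 f=6, (1,5) g=3 f=4, (2,2) g=1 f=4, (2,3) g=2 f=4, (2,4) g=3 f=4]; closed=[(1,2), (1,3), (1,4)]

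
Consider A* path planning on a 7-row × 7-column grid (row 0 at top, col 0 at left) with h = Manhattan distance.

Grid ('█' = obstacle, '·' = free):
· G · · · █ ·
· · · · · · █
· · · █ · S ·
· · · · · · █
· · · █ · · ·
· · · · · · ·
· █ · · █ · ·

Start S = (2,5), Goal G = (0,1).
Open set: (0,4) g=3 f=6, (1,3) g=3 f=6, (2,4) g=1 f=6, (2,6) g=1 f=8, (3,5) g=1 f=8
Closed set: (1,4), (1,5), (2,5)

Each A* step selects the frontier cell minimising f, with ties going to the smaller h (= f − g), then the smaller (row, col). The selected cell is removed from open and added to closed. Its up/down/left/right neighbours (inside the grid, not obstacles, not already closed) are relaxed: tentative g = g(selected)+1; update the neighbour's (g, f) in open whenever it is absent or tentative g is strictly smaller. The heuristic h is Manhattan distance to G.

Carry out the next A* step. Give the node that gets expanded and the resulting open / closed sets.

expanded=(0,4); open=[(0,3) g=4 f=6, (1,3) g=3 f=6, (2,4) g=1 f=6, (2,6) g=1 f=8, (3,5) g=1 f=8]; closed=[(0,4), (1,4), (1,5), (2,5)]

step 1: expand (0,4) (f=6, h=3) → closed; open now [(0,3) g=4 f=6, (1,3) g=3 f=6, (2,4) g=1 f=6, (2,6) g=1 f=8, (3,5) g=1 f=8]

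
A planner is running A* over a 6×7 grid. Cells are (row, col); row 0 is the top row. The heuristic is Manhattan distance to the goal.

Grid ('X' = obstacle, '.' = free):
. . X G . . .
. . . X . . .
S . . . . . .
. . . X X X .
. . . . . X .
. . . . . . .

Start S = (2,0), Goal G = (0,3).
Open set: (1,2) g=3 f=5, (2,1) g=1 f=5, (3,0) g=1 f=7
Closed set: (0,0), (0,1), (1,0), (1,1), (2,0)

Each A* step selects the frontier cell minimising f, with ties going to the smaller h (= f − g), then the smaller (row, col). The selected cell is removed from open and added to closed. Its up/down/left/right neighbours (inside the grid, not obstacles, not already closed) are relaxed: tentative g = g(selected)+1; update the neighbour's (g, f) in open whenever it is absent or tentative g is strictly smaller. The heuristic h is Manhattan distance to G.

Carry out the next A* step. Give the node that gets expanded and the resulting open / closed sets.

expanded=(1,2); open=[(2,1) g=1 f=5, (2,2) g=4 f=7, (3,0) g=1 f=7]; closed=[(0,0), (0,1), (1,0), (1,1), (1,2), (2,0)]

step 1: expand (1,2) (f=5, h=2) → closed; open now [(2,1) g=1 f=5, (2,2) g=4 f=7, (3,0) g=1 f=7]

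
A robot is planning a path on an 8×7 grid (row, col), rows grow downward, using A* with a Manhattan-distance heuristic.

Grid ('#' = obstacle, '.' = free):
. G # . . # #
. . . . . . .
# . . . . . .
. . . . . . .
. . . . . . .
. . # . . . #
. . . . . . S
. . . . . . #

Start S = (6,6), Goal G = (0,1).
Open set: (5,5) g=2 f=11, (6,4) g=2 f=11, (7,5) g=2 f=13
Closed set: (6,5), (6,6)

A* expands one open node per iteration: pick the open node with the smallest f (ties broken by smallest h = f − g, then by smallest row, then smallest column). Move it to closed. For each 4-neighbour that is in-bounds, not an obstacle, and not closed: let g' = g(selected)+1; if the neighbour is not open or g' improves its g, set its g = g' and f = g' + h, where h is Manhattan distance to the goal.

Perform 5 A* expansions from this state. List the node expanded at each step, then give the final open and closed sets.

step 1: expand (5,5) (f=11, h=9) → closed; open now [(4,5) g=3 f=11, (5,4) g=3 f=11, (6,4) g=2 f=11, (7,5) g=2 f=13]
step 2: expand (4,5) (f=11, h=8) → closed; open now [(3,5) g=4 f=11, (4,4) g=4 f=11, (4,6) g=4 f=13, (5,4) g=3 f=11, (6,4) g=2 f=11, (7,5) g=2 f=13]
step 3: expand (3,5) (f=11, h=7) → closed; open now [(2,5) g=5 f=11, (3,4) g=5 f=11, (3,6) g=5 f=13, (4,4) g=4 f=11, (4,6) g=4 f=13, (5,4) g=3 f=11, (6,4) g=2 f=11, (7,5) g=2 f=13]
step 4: expand (2,5) (f=11, h=6) → closed; open now [(1,5) g=6 f=11, (2,4) g=6 f=11, (2,6) g=6 f=13, (3,4) g=5 f=11, (3,6) g=5 f=13, (4,4) g=4 f=11, (4,6) g=4 f=13, (5,4) g=3 f=11, (6,4) g=2 f=11, (7,5) g=2 f=13]
step 5: expand (1,5) (f=11, h=5) → closed; open now [(1,4) g=7 f=11, (1,6) g=7 f=13, (2,4) g=6 f=11, (2,6) g=6 f=13, (3,4) g=5 f=11, (3,6) g=5 f=13, (4,4) g=4 f=11, (4,6) g=4 f=13, (5,4) g=3 f=11, (6,4) g=2 f=11, (7,5) g=2 f=13]

order=[(5,5) → (4,5) → (3,5) → (2,5) → (1,5)]; open=[(1,4) g=7 f=11, (1,6) g=7 f=13, (2,4) g=6 f=11, (2,6) g=6 f=13, (3,4) g=5 f=11, (3,6) g=5 f=13, (4,4) g=4 f=11, (4,6) g=4 f=13, (5,4) g=3 f=11, (6,4) g=2 f=11, (7,5) g=2 f=13]; closed=[(1,5), (2,5), (3,5), (4,5), (5,5), (6,5), (6,6)]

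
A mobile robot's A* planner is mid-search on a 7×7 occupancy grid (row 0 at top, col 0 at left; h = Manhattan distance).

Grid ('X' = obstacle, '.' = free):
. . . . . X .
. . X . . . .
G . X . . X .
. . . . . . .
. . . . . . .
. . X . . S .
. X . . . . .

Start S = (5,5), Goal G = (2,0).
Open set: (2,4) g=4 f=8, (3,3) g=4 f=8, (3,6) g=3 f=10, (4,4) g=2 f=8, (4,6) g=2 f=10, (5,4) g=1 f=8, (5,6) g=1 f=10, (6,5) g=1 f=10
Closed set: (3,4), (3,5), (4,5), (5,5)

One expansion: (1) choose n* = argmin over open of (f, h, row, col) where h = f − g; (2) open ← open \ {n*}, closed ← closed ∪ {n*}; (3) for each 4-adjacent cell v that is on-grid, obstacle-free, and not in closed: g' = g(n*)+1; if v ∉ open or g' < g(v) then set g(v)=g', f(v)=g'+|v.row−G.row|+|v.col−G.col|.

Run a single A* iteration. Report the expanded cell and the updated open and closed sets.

expanded=(2,4); open=[(1,4) g=5 f=10, (2,3) g=5 f=8, (3,3) g=4 f=8, (3,6) g=3 f=10, (4,4) g=2 f=8, (4,6) g=2 f=10, (5,4) g=1 f=8, (5,6) g=1 f=10, (6,5) g=1 f=10]; closed=[(2,4), (3,4), (3,5), (4,5), (5,5)]

step 1: expand (2,4) (f=8, h=4) → closed; open now [(1,4) g=5 f=10, (2,3) g=5 f=8, (3,3) g=4 f=8, (3,6) g=3 f=10, (4,4) g=2 f=8, (4,6) g=2 f=10, (5,4) g=1 f=8, (5,6) g=1 f=10, (6,5) g=1 f=10]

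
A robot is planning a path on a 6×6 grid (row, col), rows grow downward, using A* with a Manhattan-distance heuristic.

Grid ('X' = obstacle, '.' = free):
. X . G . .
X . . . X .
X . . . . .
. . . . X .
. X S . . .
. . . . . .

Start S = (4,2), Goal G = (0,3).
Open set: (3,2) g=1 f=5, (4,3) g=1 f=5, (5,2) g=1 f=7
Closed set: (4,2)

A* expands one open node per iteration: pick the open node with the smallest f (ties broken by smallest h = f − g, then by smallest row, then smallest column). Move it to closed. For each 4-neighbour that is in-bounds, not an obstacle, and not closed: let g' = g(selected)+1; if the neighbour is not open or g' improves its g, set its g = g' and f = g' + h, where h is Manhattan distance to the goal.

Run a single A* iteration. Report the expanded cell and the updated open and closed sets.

expanded=(3,2); open=[(2,2) g=2 f=5, (3,1) g=2 f=7, (3,3) g=2 f=5, (4,3) g=1 f=5, (5,2) g=1 f=7]; closed=[(3,2), (4,2)]

step 1: expand (3,2) (f=5, h=4) → closed; open now [(2,2) g=2 f=5, (3,1) g=2 f=7, (3,3) g=2 f=5, (4,3) g=1 f=5, (5,2) g=1 f=7]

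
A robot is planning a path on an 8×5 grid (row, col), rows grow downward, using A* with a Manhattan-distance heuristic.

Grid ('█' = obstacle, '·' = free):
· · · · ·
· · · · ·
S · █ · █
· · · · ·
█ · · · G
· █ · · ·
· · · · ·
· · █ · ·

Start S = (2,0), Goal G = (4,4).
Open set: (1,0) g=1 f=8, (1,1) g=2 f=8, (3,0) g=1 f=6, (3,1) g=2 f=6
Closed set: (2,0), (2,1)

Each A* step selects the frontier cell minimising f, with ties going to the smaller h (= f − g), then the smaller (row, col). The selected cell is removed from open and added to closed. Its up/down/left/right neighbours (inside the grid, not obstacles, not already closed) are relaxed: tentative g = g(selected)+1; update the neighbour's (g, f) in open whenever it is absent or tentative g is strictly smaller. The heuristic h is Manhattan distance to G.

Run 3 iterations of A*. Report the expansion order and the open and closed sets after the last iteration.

step 1: expand (3,1) (f=6, h=4) → closed; open now [(1,0) g=1 f=8, (1,1) g=2 f=8, (3,0) g=1 f=6, (3,2) g=3 f=6, (4,1) g=3 f=6]
step 2: expand (3,2) (f=6, h=3) → closed; open now [(1,0) g=1 f=8, (1,1) g=2 f=8, (3,0) g=1 f=6, (3,3) g=4 f=6, (4,1) g=3 f=6, (4,2) g=4 f=6]
step 3: expand (3,3) (f=6, h=2) → closed; open now [(1,0) g=1 f=8, (1,1) g=2 f=8, (2,3) g=5 f=8, (3,0) g=1 f=6, (3,4) g=5 f=6, (4,1) g=3 f=6, (4,2) g=4 f=6, (4,3) g=5 f=6]

order=[(3,1) → (3,2) → (3,3)]; open=[(1,0) g=1 f=8, (1,1) g=2 f=8, (2,3) g=5 f=8, (3,0) g=1 f=6, (3,4) g=5 f=6, (4,1) g=3 f=6, (4,2) g=4 f=6, (4,3) g=5 f=6]; closed=[(2,0), (2,1), (3,1), (3,2), (3,3)]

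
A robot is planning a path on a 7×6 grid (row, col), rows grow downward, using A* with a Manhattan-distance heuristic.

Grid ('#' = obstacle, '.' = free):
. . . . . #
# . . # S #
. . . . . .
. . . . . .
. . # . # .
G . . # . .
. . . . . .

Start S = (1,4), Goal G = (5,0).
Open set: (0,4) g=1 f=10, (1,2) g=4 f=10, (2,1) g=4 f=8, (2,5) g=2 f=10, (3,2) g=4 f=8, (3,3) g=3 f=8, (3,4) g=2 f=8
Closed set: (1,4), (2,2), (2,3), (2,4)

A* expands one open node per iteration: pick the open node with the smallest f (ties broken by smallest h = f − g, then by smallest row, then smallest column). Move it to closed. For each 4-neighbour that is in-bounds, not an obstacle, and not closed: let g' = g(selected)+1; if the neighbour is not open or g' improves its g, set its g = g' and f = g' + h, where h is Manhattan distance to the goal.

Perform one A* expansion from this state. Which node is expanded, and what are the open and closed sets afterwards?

step 1: expand (2,1) (f=8, h=4) → closed; open now [(0,4) g=1 f=10, (1,1) g=5 f=10, (1,2) g=4 f=10, (2,0) g=5 f=8, (2,5) g=2 f=10, (3,1) g=5 f=8, (3,2) g=4 f=8, (3,3) g=3 f=8, (3,4) g=2 f=8]

expanded=(2,1); open=[(0,4) g=1 f=10, (1,1) g=5 f=10, (1,2) g=4 f=10, (2,0) g=5 f=8, (2,5) g=2 f=10, (3,1) g=5 f=8, (3,2) g=4 f=8, (3,3) g=3 f=8, (3,4) g=2 f=8]; closed=[(1,4), (2,1), (2,2), (2,3), (2,4)]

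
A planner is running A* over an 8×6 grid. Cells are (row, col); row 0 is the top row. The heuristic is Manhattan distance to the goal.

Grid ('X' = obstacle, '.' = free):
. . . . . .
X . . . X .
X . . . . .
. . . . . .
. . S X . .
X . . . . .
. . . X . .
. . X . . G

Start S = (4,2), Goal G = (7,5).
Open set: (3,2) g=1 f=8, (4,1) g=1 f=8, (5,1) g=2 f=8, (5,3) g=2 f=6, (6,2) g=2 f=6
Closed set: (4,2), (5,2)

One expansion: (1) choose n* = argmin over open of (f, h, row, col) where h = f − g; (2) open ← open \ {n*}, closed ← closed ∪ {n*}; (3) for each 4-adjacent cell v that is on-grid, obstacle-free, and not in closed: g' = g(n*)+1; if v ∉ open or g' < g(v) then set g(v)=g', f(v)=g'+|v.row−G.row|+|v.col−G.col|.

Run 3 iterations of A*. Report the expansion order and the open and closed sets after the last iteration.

step 1: expand (5,3) (f=6, h=4) → closed; open now [(3,2) g=1 f=8, (4,1) g=1 f=8, (5,1) g=2 f=8, (5,4) g=3 f=6, (6,2) g=2 f=6]
step 2: expand (5,4) (f=6, h=3) → closed; open now [(3,2) g=1 f=8, (4,1) g=1 f=8, (4,4) g=4 f=8, (5,1) g=2 f=8, (5,5) g=4 f=6, (6,2) g=2 f=6, (6,4) g=4 f=6]
step 3: expand (5,5) (f=6, h=2) → closed; open now [(3,2) g=1 f=8, (4,1) g=1 f=8, (4,4) g=4 f=8, (4,5) g=5 f=8, (5,1) g=2 f=8, (6,2) g=2 f=6, (6,4) g=4 f=6, (6,5) g=5 f=6]

order=[(5,3) → (5,4) → (5,5)]; open=[(3,2) g=1 f=8, (4,1) g=1 f=8, (4,4) g=4 f=8, (4,5) g=5 f=8, (5,1) g=2 f=8, (6,2) g=2 f=6, (6,4) g=4 f=6, (6,5) g=5 f=6]; closed=[(4,2), (5,2), (5,3), (5,4), (5,5)]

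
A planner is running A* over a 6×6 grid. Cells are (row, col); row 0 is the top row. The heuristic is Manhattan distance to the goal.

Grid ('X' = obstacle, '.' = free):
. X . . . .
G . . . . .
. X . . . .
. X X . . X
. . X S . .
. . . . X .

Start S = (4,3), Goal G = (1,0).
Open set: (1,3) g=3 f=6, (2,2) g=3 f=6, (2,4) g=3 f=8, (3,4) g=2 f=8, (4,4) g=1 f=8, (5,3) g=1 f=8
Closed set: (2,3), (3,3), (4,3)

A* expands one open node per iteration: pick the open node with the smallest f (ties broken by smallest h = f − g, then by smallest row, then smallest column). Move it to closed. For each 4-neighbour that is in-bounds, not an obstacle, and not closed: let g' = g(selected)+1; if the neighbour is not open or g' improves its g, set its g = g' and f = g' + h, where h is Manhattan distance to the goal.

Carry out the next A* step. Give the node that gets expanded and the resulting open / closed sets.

expanded=(1,3); open=[(0,3) g=4 f=8, (1,2) g=4 f=6, (1,4) g=4 f=8, (2,2) g=3 f=6, (2,4) g=3 f=8, (3,4) g=2 f=8, (4,4) g=1 f=8, (5,3) g=1 f=8]; closed=[(1,3), (2,3), (3,3), (4,3)]

step 1: expand (1,3) (f=6, h=3) → closed; open now [(0,3) g=4 f=8, (1,2) g=4 f=6, (1,4) g=4 f=8, (2,2) g=3 f=6, (2,4) g=3 f=8, (3,4) g=2 f=8, (4,4) g=1 f=8, (5,3) g=1 f=8]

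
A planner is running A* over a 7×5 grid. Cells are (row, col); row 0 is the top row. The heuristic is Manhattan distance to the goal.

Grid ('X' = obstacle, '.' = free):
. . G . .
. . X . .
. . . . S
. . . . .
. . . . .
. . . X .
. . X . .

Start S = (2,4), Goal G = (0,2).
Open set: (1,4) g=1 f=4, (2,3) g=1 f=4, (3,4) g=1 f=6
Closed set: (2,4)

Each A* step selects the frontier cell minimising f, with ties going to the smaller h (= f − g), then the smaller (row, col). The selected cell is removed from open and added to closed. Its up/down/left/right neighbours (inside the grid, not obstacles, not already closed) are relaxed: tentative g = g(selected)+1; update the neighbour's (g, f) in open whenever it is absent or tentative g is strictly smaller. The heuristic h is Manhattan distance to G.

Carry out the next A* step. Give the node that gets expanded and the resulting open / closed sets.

expanded=(1,4); open=[(0,4) g=2 f=4, (1,3) g=2 f=4, (2,3) g=1 f=4, (3,4) g=1 f=6]; closed=[(1,4), (2,4)]

step 1: expand (1,4) (f=4, h=3) → closed; open now [(0,4) g=2 f=4, (1,3) g=2 f=4, (2,3) g=1 f=4, (3,4) g=1 f=6]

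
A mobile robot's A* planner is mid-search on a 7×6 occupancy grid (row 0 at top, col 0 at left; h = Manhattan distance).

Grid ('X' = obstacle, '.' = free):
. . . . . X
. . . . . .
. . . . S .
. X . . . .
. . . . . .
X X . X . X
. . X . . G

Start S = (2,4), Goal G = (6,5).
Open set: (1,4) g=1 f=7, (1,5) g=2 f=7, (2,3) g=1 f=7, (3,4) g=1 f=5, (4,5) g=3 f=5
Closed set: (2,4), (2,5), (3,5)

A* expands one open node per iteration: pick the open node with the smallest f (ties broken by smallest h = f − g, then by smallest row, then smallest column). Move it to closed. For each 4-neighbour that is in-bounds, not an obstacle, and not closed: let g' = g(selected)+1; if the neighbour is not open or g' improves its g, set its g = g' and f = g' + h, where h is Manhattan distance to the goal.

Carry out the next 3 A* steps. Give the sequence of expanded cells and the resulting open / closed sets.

step 1: expand (4,5) (f=5, h=2) → closed; open now [(1,4) g=1 f=7, (1,5) g=2 f=7, (2,3) g=1 f=7, (3,4) g=1 f=5, (4,4) g=4 f=7]
step 2: expand (3,4) (f=5, h=4) → closed; open now [(1,4) g=1 f=7, (1,5) g=2 f=7, (2,3) g=1 f=7, (3,3) g=2 f=7, (4,4) g=2 f=5]
step 3: expand (4,4) (f=5, h=3) → closed; open now [(1,4) g=1 f=7, (1,5) g=2 f=7, (2,3) g=1 f=7, (3,3) g=2 f=7, (4,3) g=3 f=7, (5,4) g=3 f=5]

order=[(4,5) → (3,4) → (4,4)]; open=[(1,4) g=1 f=7, (1,5) g=2 f=7, (2,3) g=1 f=7, (3,3) g=2 f=7, (4,3) g=3 f=7, (5,4) g=3 f=5]; closed=[(2,4), (2,5), (3,4), (3,5), (4,4), (4,5)]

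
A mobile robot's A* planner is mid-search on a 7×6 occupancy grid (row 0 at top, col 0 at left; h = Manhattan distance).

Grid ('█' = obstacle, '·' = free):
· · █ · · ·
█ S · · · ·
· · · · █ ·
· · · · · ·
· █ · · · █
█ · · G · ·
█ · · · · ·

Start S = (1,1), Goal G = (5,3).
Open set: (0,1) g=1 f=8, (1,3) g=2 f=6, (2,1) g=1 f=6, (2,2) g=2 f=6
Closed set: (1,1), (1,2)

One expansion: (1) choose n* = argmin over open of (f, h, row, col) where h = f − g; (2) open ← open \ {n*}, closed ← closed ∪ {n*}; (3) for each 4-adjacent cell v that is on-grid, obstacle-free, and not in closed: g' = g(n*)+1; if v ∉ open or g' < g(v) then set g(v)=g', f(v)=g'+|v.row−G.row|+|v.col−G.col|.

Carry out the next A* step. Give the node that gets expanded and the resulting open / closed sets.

step 1: expand (1,3) (f=6, h=4) → closed; open now [(0,1) g=1 f=8, (0,3) g=3 f=8, (1,4) g=3 f=8, (2,1) g=1 f=6, (2,2) g=2 f=6, (2,3) g=3 f=6]

expanded=(1,3); open=[(0,1) g=1 f=8, (0,3) g=3 f=8, (1,4) g=3 f=8, (2,1) g=1 f=6, (2,2) g=2 f=6, (2,3) g=3 f=6]; closed=[(1,1), (1,2), (1,3)]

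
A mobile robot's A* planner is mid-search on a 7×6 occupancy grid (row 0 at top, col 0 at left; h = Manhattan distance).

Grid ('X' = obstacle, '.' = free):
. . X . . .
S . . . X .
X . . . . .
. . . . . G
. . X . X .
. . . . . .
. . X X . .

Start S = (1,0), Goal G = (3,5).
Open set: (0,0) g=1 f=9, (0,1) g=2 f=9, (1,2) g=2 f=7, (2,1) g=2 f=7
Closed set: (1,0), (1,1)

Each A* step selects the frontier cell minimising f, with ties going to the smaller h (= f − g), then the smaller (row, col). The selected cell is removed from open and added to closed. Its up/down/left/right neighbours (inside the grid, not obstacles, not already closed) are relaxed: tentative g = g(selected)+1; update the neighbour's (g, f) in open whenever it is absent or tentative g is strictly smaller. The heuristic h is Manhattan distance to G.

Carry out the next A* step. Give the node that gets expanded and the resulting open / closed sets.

step 1: expand (1,2) (f=7, h=5) → closed; open now [(0,0) g=1 f=9, (0,1) g=2 f=9, (1,3) g=3 f=7, (2,1) g=2 f=7, (2,2) g=3 f=7]

expanded=(1,2); open=[(0,0) g=1 f=9, (0,1) g=2 f=9, (1,3) g=3 f=7, (2,1) g=2 f=7, (2,2) g=3 f=7]; closed=[(1,0), (1,1), (1,2)]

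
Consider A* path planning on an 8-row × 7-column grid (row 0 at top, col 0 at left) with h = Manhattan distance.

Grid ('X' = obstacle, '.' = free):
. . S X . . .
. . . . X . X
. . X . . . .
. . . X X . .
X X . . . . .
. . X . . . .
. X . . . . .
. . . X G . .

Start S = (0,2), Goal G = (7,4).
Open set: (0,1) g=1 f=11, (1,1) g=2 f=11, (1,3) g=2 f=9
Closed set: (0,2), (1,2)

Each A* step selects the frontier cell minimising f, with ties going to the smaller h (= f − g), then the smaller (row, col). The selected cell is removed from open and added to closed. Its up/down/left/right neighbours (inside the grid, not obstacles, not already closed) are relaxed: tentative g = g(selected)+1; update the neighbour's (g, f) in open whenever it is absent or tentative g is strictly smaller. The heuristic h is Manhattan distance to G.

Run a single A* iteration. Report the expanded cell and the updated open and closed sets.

expanded=(1,3); open=[(0,1) g=1 f=11, (1,1) g=2 f=11, (2,3) g=3 f=9]; closed=[(0,2), (1,2), (1,3)]

step 1: expand (1,3) (f=9, h=7) → closed; open now [(0,1) g=1 f=11, (1,1) g=2 f=11, (2,3) g=3 f=9]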